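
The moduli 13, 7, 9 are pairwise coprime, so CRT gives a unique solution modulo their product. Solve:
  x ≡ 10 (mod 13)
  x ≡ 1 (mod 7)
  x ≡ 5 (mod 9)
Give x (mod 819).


Moduli 13, 7, 9 are pairwise coprime; by CRT there is a unique solution modulo M = 13 · 7 · 9 = 819.
Solve pairwise, accumulating the modulus:
  Start with x ≡ 10 (mod 13).
  Combine with x ≡ 1 (mod 7): since gcd(13, 7) = 1, we get a unique residue mod 91.
    Write x = 10 + 13·t and substitute into x ≡ 1 (mod 7): 13·t ≡ 1 − 10 = -9 (mod 7).
    Reduce coefficients mod 7: 6·t ≡ 5 (mod 7).
    The inverse of 6 mod 7 is 6 (since 6·6 = 36 = 5·7 + 1), so t ≡ 6·5 = 30 ≡ 2 (mod 7).
    Then x = 10 + 13·2 = 36, valid modulo lcm(13, 7) = 91: x ≡ 36 (mod 91).
  Combine with x ≡ 5 (mod 9): since gcd(91, 9) = 1, we get a unique residue mod 819.
    Write x = 36 + 91·t and substitute into x ≡ 5 (mod 9): 91·t ≡ 5 − 36 = -31 (mod 9).
    Reduce coefficients mod 9: 1·t ≡ 5 (mod 9).
    So t ≡ 5 (mod 9).
    Then x = 36 + 91·5 = 491, valid modulo lcm(91, 9) = 819: x ≡ 491 (mod 819).
Verify: 491 mod 13 = 10 ✓, 491 mod 7 = 1 ✓, 491 mod 9 = 5 ✓.

x ≡ 491 (mod 819).


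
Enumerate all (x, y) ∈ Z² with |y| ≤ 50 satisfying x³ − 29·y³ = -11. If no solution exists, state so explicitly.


The equation is x³ - 29y³ = -11. For fixed y, x³ = 29·y³ − 11, so a solution requires the RHS to be a perfect cube.
Strategy: iterate y from -50 to 50, compute RHS = 29·y³ − 11, and check whether it is a (positive or negative) perfect cube.
Check small values of y:
  y = 0: RHS = -11 is not a perfect cube.
  y = 1: RHS = 18 is not a perfect cube.
  y = -1: RHS = -40 is not a perfect cube.
  y = 2: RHS = 221 is not a perfect cube.
  y = -2: RHS = -243 is not a perfect cube.
  y = 3: RHS = 772 is not a perfect cube.
  y = -3: RHS = -794 is not a perfect cube.
Continuing the search up to |y| = 50 finds no solutions either.
No (x, y) in the scanned range satisfies the equation.

No integer solutions with |y| ≤ 50.


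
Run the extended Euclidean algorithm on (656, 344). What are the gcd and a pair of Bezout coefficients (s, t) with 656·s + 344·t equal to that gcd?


Euclidean algorithm on (656, 344) — divide until remainder is 0:
  656 = 1 · 344 + 312
  344 = 1 · 312 + 32
  312 = 9 · 32 + 24
  32 = 1 · 24 + 8
  24 = 3 · 8 + 0
gcd(656, 344) = 8.
Track Bezout coefficients alongside the remainders: start with r₀ = 656 = a·1 + b·0 (s = 1, t = 0) and r₁ = 344 = a·0 + b·1 (s = 0, t = 1); each new remainder r_{k+1} = r_{k-1} − q_k·r_k inherits s_{k+1} = s_{k-1} − q_k·s_k, t_{k+1} = t_{k-1} − q_k·t_k, so r_k = a·s_k + b·t_k at every step:
  q = 1: r = 312, s = 1 − 1·0 = 1, t = 0 − 1·1 = -1  (check: 656·1 + 344·(-1) = 312)
  q = 1: r = 32, s = 0 − 1·1 = -1, t = 1 − 1·(-1) = 2  (check: 656·(-1) + 344·2 = 32)
  q = 9: r = 24, s = 1 − 9·(-1) = 10, t = -1 − 9·2 = -19  (check: 656·10 + 344·(-19) = 24)
  q = 1: r = 8, s = -1 − 1·10 = -11, t = 2 − 1·(-19) = 21  (check: 656·(-11) + 344·21 = 8)
The row with r = 8 (the gcd) gives the Bezout coefficients s = -11, t = 21.
Result: 656 · (-11) + 344 · (21) = 8.

gcd(656, 344) = 8; s = -11, t = 21 (check: 656·(-11) + 344·21 = 8).


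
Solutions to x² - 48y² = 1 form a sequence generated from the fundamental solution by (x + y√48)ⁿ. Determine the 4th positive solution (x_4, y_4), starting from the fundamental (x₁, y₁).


Step 1: Find the fundamental solution (x₁, y₁) of x² - 48y² = 1.
  Expand √48 as a continued fraction. a₀ = ⌊√48⌋ = 6; iterate m_{k+1} = d_k·a_k − m_k, d_{k+1} = (48 − m_{k+1}²)/d_k, a_{k+1} = ⌊(a₀ + m_{k+1})/d_{k+1}⌋ (starting m₀ = 0, d₀ = 1), with convergents p_k = a_k·p_{k-1} + p_{k-2}, q_k = a_k·q_{k-1} + q_{k-2} (p₋₁ = 1, q₋₁ = 0):
  k = 0: a₀ = 6; p₀/q₀ = 6/1; p₀² − 48·q₀² = 36 − 48 = -12.
  k = 1: m = 6, d = 12, a = ⌊(6 + 6)/12⌋ = 1; p/q = (1·6 + 1)/(1·1 + 0) = 7/1; p² − 48·q² = 49 − 48 = 1.
  The first convergent with p² − 48·q² = 1 gives the fundamental solution (x₁, y₁) = (7, 1).
Step 2: Apply the recurrence (x_{n+1}, y_{n+1}) = (x₁x_n + 48y₁y_n, x₁y_n + y₁x_n) repeatedly.
  From (x_1, y_1) = (7, 1): x_2 = 7·7 + 48·1·1 = 97; y_2 = 7·1 + 1·7 = 14.
  From (x_2, y_2) = (97, 14): x_3 = 7·97 + 48·1·14 = 1351; y_3 = 7·14 + 1·97 = 195.
  From (x_3, y_3) = (1351, 195): x_4 = 7·1351 + 48·1·195 = 18817; y_4 = 7·195 + 1·1351 = 2716.
Step 3: Verify x_4² - 48·y_4² = 354079489 - 354079488 = 1 (should be 1). ✓

(x_1, y_1) = (7, 1); (x_4, y_4) = (18817, 2716).


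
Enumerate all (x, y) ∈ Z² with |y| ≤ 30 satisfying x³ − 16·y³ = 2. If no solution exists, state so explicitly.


The equation is x³ - 16y³ = 2. For fixed y, x³ = 16·y³ + 2, so a solution requires the RHS to be a perfect cube.
Strategy: iterate y from -30 to 30, compute RHS = 16·y³ + 2, and check whether it is a (positive or negative) perfect cube.
Check small values of y:
  y = 0: RHS = 2 is not a perfect cube.
  y = 1: RHS = 18 is not a perfect cube.
  y = -1: RHS = -14 is not a perfect cube.
  y = 2: RHS = 130 is not a perfect cube.
  y = -2: RHS = -126 is not a perfect cube.
  y = 3: RHS = 434 is not a perfect cube.
  y = -3: RHS = -430 is not a perfect cube.
Continuing the search up to |y| = 30 finds no solutions either.
No (x, y) in the scanned range satisfies the equation.

No integer solutions with |y| ≤ 30.


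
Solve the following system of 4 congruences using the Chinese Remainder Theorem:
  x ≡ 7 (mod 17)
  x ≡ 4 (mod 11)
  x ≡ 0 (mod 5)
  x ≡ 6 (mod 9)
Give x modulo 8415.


Product of moduli M = 17 · 11 · 5 · 9 = 8415.
Merge one congruence at a time:
  Start: x ≡ 7 (mod 17).
  Combine with x ≡ 4 (mod 11); new modulus lcm = 187.
    Write x = 7 + 17·t and substitute into x ≡ 4 (mod 11): 17·t ≡ 4 − 7 = -3 (mod 11).
    Reduce coefficients mod 11: 6·t ≡ 8 (mod 11).
    The inverse of 6 mod 11 is 2 (since 6·2 = 12 = 1·11 + 1), so t ≡ 2·8 = 16 ≡ 5 (mod 11).
    Then x = 7 + 17·5 = 92, valid modulo lcm(17, 11) = 187: x ≡ 92 (mod 187).
  Combine with x ≡ 0 (mod 5); new modulus lcm = 935.
    Write x = 92 + 187·t and substitute into x ≡ 0 (mod 5): 187·t ≡ 0 − 92 = -92 (mod 5).
    Reduce coefficients mod 5: 2·t ≡ 3 (mod 5).
    The inverse of 2 mod 5 is 3 (since 2·3 = 6 = 1·5 + 1), so t ≡ 3·3 = 9 ≡ 4 (mod 5).
    Then x = 92 + 187·4 = 840, valid modulo lcm(187, 5) = 935: x ≡ 840 (mod 935).
  Combine with x ≡ 6 (mod 9); new modulus lcm = 8415.
    Write x = 840 + 935·t and substitute into x ≡ 6 (mod 9): 935·t ≡ 6 − 840 = -834 (mod 9).
    Reduce coefficients mod 9: 8·t ≡ 3 (mod 9).
    The inverse of 8 mod 9 is 8 (since 8·8 = 64 = 7·9 + 1), so t ≡ 8·3 = 24 ≡ 6 (mod 9).
    Then x = 840 + 935·6 = 6450, valid modulo lcm(935, 9) = 8415: x ≡ 6450 (mod 8415).
Verify against each original: 6450 mod 17 = 7, 6450 mod 11 = 4, 6450 mod 5 = 0, 6450 mod 9 = 6.

x ≡ 6450 (mod 8415).


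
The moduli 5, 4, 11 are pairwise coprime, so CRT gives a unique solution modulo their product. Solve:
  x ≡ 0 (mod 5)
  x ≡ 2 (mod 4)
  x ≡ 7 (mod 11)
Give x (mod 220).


Moduli 5, 4, 11 are pairwise coprime; by CRT there is a unique solution modulo M = 5 · 4 · 11 = 220.
Solve pairwise, accumulating the modulus:
  Start with x ≡ 0 (mod 5).
  Combine with x ≡ 2 (mod 4): since gcd(5, 4) = 1, we get a unique residue mod 20.
    Write x = 0 + 5·t and substitute into x ≡ 2 (mod 4): 5·t ≡ 2 − 0 = 2 (mod 4).
    Reduce coefficients mod 4: 1·t ≡ 2 (mod 4).
    So t ≡ 2 (mod 4).
    Then x = 0 + 5·2 = 10, valid modulo lcm(5, 4) = 20: x ≡ 10 (mod 20).
  Combine with x ≡ 7 (mod 11): since gcd(20, 11) = 1, we get a unique residue mod 220.
    Write x = 10 + 20·t and substitute into x ≡ 7 (mod 11): 20·t ≡ 7 − 10 = -3 (mod 11).
    Reduce coefficients mod 11: 9·t ≡ 8 (mod 11).
    The inverse of 9 mod 11 is 5 (since 9·5 = 45 = 4·11 + 1), so t ≡ 5·8 = 40 ≡ 7 (mod 11).
    Then x = 10 + 20·7 = 150, valid modulo lcm(20, 11) = 220: x ≡ 150 (mod 220).
Verify: 150 mod 5 = 0 ✓, 150 mod 4 = 2 ✓, 150 mod 11 = 7 ✓.

x ≡ 150 (mod 220).


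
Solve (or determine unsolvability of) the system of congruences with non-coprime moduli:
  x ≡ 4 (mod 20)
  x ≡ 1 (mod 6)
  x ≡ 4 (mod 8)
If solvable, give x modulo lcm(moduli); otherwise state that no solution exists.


Moduli 20, 6, 8 are not pairwise coprime, so CRT works modulo lcm(m_i) when all pairwise compatibility conditions hold.
Pairwise compatibility: gcd(m_i, m_j) must divide a_i - a_j for every pair.
Merge one congruence at a time:
  Start: x ≡ 4 (mod 20).
  Combine with x ≡ 1 (mod 6): gcd(20, 6) = 2, and 1 - 4 = -3 is NOT divisible by 2.
    ⇒ system is inconsistent (no integer solution).

No solution (the system is inconsistent).


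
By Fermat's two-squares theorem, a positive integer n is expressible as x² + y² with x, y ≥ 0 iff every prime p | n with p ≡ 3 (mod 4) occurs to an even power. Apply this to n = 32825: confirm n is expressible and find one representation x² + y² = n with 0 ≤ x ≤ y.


Step 1: Factor n = 32825 = 5^2 · 13 · 101.
Step 2: Check the mod-4 condition on each prime factor: 5 ≡ 1 (mod 4), exponent 2; 13 ≡ 1 (mod 4), exponent 1; 101 ≡ 1 (mod 4), exponent 1.
All primes ≡ 3 (mod 4) appear to even exponent (or don't appear), so by the two-squares theorem n IS expressible as a sum of two squares.
Step 3: Build a representation. Group n = k² · m with k = 5 and m = 13 · 101 = 1313 (a product of primes ≡ 1 (mod 4)); a representation of m scales to one of n via (k·x)² + (k·y)² = k²(x² + y²). Each prime p ≡ 1 (mod 4) is itself a sum of two squares; find a² by testing p − a² for a perfect square:
  13: 13 − 1² = 12, 13 − 2² = 9 = 3² ⇒ 13 = 2² + 3².
  101: 101 − 1² = 100 = 10² ⇒ 101 = 1² + 10².
  Combine using the Brahmagupta–Fibonacci identity (a² + b²)(c² + d²) = (ac − bd)² + (ad + bc)² = (ac + bd)² + (ad − bc)²:
  13 · 101 = 1313: from (2² + 3²)(1² + 10²), take (2·1 − 3·10, 2·10 + 3·1) = (2 − 30, 20 + 3) = (-28, 23); dropping signs (only squares matter) gives (28, 23); check 28² + 23² = 784 + 529 = 1313 ✓.
  Scale by k = 5: (5·28, 5·23) = (140, 115).
Step 4: Order so x ≤ y and verify: 115² + 140² = 13225 + 19600 = 32825 = n. ✓

n = 32825 = 115² + 140² (one valid representation with x ≤ y).


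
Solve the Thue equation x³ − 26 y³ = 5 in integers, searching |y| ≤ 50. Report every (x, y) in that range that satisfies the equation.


The equation is x³ - 26y³ = 5. For fixed y, x³ = 26·y³ + 5, so a solution requires the RHS to be a perfect cube.
Strategy: iterate y from -50 to 50, compute RHS = 26·y³ + 5, and check whether it is a (positive or negative) perfect cube.
Check small values of y:
  y = 0: RHS = 5 is not a perfect cube.
  y = 1: RHS = 31 is not a perfect cube.
  y = -1: RHS = -21 is not a perfect cube.
  y = 2: RHS = 213 is not a perfect cube.
  y = -2: RHS = -203 is not a perfect cube.
  y = 3: RHS = 707 is not a perfect cube.
  y = -3: RHS = -697 is not a perfect cube.
Continuing the search up to |y| = 50 finds no solutions either.
No (x, y) in the scanned range satisfies the equation.

No integer solutions with |y| ≤ 50.


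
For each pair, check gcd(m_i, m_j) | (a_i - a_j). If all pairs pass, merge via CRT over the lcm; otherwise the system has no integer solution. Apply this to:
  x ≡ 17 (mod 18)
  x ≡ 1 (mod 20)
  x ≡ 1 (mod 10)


Moduli 18, 20, 10 are not pairwise coprime, so CRT works modulo lcm(m_i) when all pairwise compatibility conditions hold.
Pairwise compatibility: gcd(m_i, m_j) must divide a_i - a_j for every pair.
Merge one congruence at a time:
  Start: x ≡ 17 (mod 18).
  Combine with x ≡ 1 (mod 20): gcd(18, 20) = 2; 1 - 17 = -16, which IS divisible by 2, so compatible.
    Write x = 17 + 18·t and substitute into x ≡ 1 (mod 20): 18·t ≡ 1 − 17 = -16 (mod 20).
    Divide the congruence (and modulus) by g = 2: 9·t ≡ -8 (mod 10).
    Reduce coefficients mod 10: 9·t ≡ 2 (mod 10).
    The inverse of 9 mod 10 is 9 (since 9·9 = 81 = 8·10 + 1), so t ≡ 9·2 = 18 ≡ 8 (mod 10).
    Then x = 17 + 18·8 = 161, valid modulo lcm(18, 20) = 180: x ≡ 161 (mod 180).
  Combine with x ≡ 1 (mod 10): gcd(180, 10) = 10; 1 - 161 = -160, which IS divisible by 10, so compatible.
    Write x = 161 + 180·t and substitute into x ≡ 1 (mod 10): 180·t ≡ 1 − 161 = -160 (mod 10).
    Divide the congruence (and modulus) by g = 10: 18·t ≡ -16 (mod 1).
    Modulo 1 every t works; take t = 0.
    Then x = 161 + 180·0 = 161, valid modulo lcm(180, 10) = 180: x ≡ 161 (mod 180).
Verify: 161 mod 18 = 17, 161 mod 20 = 1, 161 mod 10 = 1.

x ≡ 161 (mod 180).


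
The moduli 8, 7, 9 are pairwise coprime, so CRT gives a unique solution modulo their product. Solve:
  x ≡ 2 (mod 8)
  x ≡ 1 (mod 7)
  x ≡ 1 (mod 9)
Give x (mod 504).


Moduli 8, 7, 9 are pairwise coprime; by CRT there is a unique solution modulo M = 8 · 7 · 9 = 504.
Solve pairwise, accumulating the modulus:
  Start with x ≡ 2 (mod 8).
  Combine with x ≡ 1 (mod 7): since gcd(8, 7) = 1, we get a unique residue mod 56.
    Write x = 2 + 8·t and substitute into x ≡ 1 (mod 7): 8·t ≡ 1 − 2 = -1 (mod 7).
    Reduce coefficients mod 7: 1·t ≡ 6 (mod 7).
    So t ≡ 6 (mod 7).
    Then x = 2 + 8·6 = 50, valid modulo lcm(8, 7) = 56: x ≡ 50 (mod 56).
  Combine with x ≡ 1 (mod 9): since gcd(56, 9) = 1, we get a unique residue mod 504.
    Write x = 50 + 56·t and substitute into x ≡ 1 (mod 9): 56·t ≡ 1 − 50 = -49 (mod 9).
    Reduce coefficients mod 9: 2·t ≡ 5 (mod 9).
    The inverse of 2 mod 9 is 5 (since 2·5 = 10 = 1·9 + 1), so t ≡ 5·5 = 25 ≡ 7 (mod 9).
    Then x = 50 + 56·7 = 442, valid modulo lcm(56, 9) = 504: x ≡ 442 (mod 504).
Verify: 442 mod 8 = 2 ✓, 442 mod 7 = 1 ✓, 442 mod 9 = 1 ✓.

x ≡ 442 (mod 504).


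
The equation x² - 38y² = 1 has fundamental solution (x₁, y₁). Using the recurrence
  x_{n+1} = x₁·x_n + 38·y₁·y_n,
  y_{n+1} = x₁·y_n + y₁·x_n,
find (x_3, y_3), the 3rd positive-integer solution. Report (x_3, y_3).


Step 1: Find the fundamental solution (x₁, y₁) of x² - 38y² = 1.
  Expand √38 as a continued fraction. a₀ = ⌊√38⌋ = 6; iterate m_{k+1} = d_k·a_k − m_k, d_{k+1} = (38 − m_{k+1}²)/d_k, a_{k+1} = ⌊(a₀ + m_{k+1})/d_{k+1}⌋ (starting m₀ = 0, d₀ = 1), with convergents p_k = a_k·p_{k-1} + p_{k-2}, q_k = a_k·q_{k-1} + q_{k-2} (p₋₁ = 1, q₋₁ = 0):
  k = 0: a₀ = 6; p₀/q₀ = 6/1; p₀² − 38·q₀² = 36 − 38 = -2.
  k = 1: m = 6, d = 2, a = ⌊(6 + 6)/2⌋ = 6; p/q = (6·6 + 1)/(6·1 + 0) = 37/6; p² − 38·q² = 1369 − 1368 = 1.
  The first convergent with p² − 38·q² = 1 gives the fundamental solution (x₁, y₁) = (37, 6).
Step 2: Apply the recurrence (x_{n+1}, y_{n+1}) = (x₁x_n + 38y₁y_n, x₁y_n + y₁x_n) repeatedly.
  From (x_1, y_1) = (37, 6): x_2 = 37·37 + 38·6·6 = 2737; y_2 = 37·6 + 6·37 = 444.
  From (x_2, y_2) = (2737, 444): x_3 = 37·2737 + 38·6·444 = 202501; y_3 = 37·444 + 6·2737 = 32850.
Step 3: Verify x_3² - 38·y_3² = 41006655001 - 41006655000 = 1 (should be 1). ✓

(x_1, y_1) = (37, 6); (x_3, y_3) = (202501, 32850).


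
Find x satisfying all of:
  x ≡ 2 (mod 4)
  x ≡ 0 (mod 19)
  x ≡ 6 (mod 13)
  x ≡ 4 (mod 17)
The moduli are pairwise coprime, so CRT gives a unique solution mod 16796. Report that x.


Product of moduli M = 4 · 19 · 13 · 17 = 16796.
Merge one congruence at a time:
  Start: x ≡ 2 (mod 4).
  Combine with x ≡ 0 (mod 19); new modulus lcm = 76.
    Write x = 2 + 4·t and substitute into x ≡ 0 (mod 19): 4·t ≡ 0 − 2 = -2 (mod 19).
    Reduce coefficients mod 19: 4·t ≡ 17 (mod 19).
    The inverse of 4 mod 19 is 5 (since 4·5 = 20 = 1·19 + 1), so t ≡ 5·17 = 85 ≡ 9 (mod 19).
    Then x = 2 + 4·9 = 38, valid modulo lcm(4, 19) = 76: x ≡ 38 (mod 76).
  Combine with x ≡ 6 (mod 13); new modulus lcm = 988.
    Write x = 38 + 76·t and substitute into x ≡ 6 (mod 13): 76·t ≡ 6 − 38 = -32 (mod 13).
    Reduce coefficients mod 13: 11·t ≡ 7 (mod 13).
    The inverse of 11 mod 13 is 6 (since 11·6 = 66 = 5·13 + 1), so t ≡ 6·7 = 42 ≡ 3 (mod 13).
    Then x = 38 + 76·3 = 266, valid modulo lcm(76, 13) = 988: x ≡ 266 (mod 988).
  Combine with x ≡ 4 (mod 17); new modulus lcm = 16796.
    Write x = 266 + 988·t and substitute into x ≡ 4 (mod 17): 988·t ≡ 4 − 266 = -262 (mod 17).
    Reduce coefficients mod 17: 2·t ≡ 10 (mod 17).
    The inverse of 2 mod 17 is 9 (since 2·9 = 18 = 1·17 + 1), so t ≡ 9·10 = 90 ≡ 5 (mod 17).
    Then x = 266 + 988·5 = 5206, valid modulo lcm(988, 17) = 16796: x ≡ 5206 (mod 16796).
Verify against each original: 5206 mod 4 = 2, 5206 mod 19 = 0, 5206 mod 13 = 6, 5206 mod 17 = 4.

x ≡ 5206 (mod 16796).


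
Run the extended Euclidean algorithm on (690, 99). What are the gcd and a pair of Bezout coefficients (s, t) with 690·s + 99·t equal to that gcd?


Euclidean algorithm on (690, 99) — divide until remainder is 0:
  690 = 6 · 99 + 96
  99 = 1 · 96 + 3
  96 = 32 · 3 + 0
gcd(690, 99) = 3.
Track Bezout coefficients alongside the remainders: start with r₀ = 690 = a·1 + b·0 (s = 1, t = 0) and r₁ = 99 = a·0 + b·1 (s = 0, t = 1); each new remainder r_{k+1} = r_{k-1} − q_k·r_k inherits s_{k+1} = s_{k-1} − q_k·s_k, t_{k+1} = t_{k-1} − q_k·t_k, so r_k = a·s_k + b·t_k at every step:
  q = 6: r = 96, s = 1 − 6·0 = 1, t = 0 − 6·1 = -6  (check: 690·1 + 99·(-6) = 96)
  q = 1: r = 3, s = 0 − 1·1 = -1, t = 1 − 1·(-6) = 7  (check: 690·(-1) + 99·7 = 3)
The row with r = 3 (the gcd) gives the Bezout coefficients s = -1, t = 7.
Result: 690 · (-1) + 99 · (7) = 3.

gcd(690, 99) = 3; s = -1, t = 7 (check: 690·(-1) + 99·7 = 3).


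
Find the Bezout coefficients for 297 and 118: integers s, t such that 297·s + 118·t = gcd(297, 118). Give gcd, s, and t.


Euclidean algorithm on (297, 118) — divide until remainder is 0:
  297 = 2 · 118 + 61
  118 = 1 · 61 + 57
  61 = 1 · 57 + 4
  57 = 14 · 4 + 1
  4 = 4 · 1 + 0
gcd(297, 118) = 1.
Track Bezout coefficients alongside the remainders: start with r₀ = 297 = a·1 + b·0 (s = 1, t = 0) and r₁ = 118 = a·0 + b·1 (s = 0, t = 1); each new remainder r_{k+1} = r_{k-1} − q_k·r_k inherits s_{k+1} = s_{k-1} − q_k·s_k, t_{k+1} = t_{k-1} − q_k·t_k, so r_k = a·s_k + b·t_k at every step:
  q = 2: r = 61, s = 1 − 2·0 = 1, t = 0 − 2·1 = -2  (check: 297·1 + 118·(-2) = 61)
  q = 1: r = 57, s = 0 − 1·1 = -1, t = 1 − 1·(-2) = 3  (check: 297·(-1) + 118·3 = 57)
  q = 1: r = 4, s = 1 − 1·(-1) = 2, t = -2 − 1·3 = -5  (check: 297·2 + 118·(-5) = 4)
  q = 14: r = 1, s = -1 − 14·2 = -29, t = 3 − 14·(-5) = 73  (check: 297·(-29) + 118·73 = 1)
The row with r = 1 (the gcd) gives the Bezout coefficients s = -29, t = 73.
Result: 297 · (-29) + 118 · (73) = 1.

gcd(297, 118) = 1; s = -29, t = 73 (check: 297·(-29) + 118·73 = 1).


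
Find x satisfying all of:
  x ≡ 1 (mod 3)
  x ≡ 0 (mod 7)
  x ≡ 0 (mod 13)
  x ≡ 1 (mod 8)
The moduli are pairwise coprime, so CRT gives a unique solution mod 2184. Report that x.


Product of moduli M = 3 · 7 · 13 · 8 = 2184.
Merge one congruence at a time:
  Start: x ≡ 1 (mod 3).
  Combine with x ≡ 0 (mod 7); new modulus lcm = 21.
    Write x = 1 + 3·t and substitute into x ≡ 0 (mod 7): 3·t ≡ 0 − 1 = -1 (mod 7).
    Reduce coefficients mod 7: 3·t ≡ 6 (mod 7).
    The inverse of 3 mod 7 is 5 (since 3·5 = 15 = 2·7 + 1), so t ≡ 5·6 = 30 ≡ 2 (mod 7).
    Then x = 1 + 3·2 = 7, valid modulo lcm(3, 7) = 21: x ≡ 7 (mod 21).
  Combine with x ≡ 0 (mod 13); new modulus lcm = 273.
    Write x = 7 + 21·t and substitute into x ≡ 0 (mod 13): 21·t ≡ 0 − 7 = -7 (mod 13).
    Reduce coefficients mod 13: 8·t ≡ 6 (mod 13).
    The inverse of 8 mod 13 is 5 (since 8·5 = 40 = 3·13 + 1), so t ≡ 5·6 = 30 ≡ 4 (mod 13).
    Then x = 7 + 21·4 = 91, valid modulo lcm(21, 13) = 273: x ≡ 91 (mod 273).
  Combine with x ≡ 1 (mod 8); new modulus lcm = 2184.
    Write x = 91 + 273·t and substitute into x ≡ 1 (mod 8): 273·t ≡ 1 − 91 = -90 (mod 8).
    Reduce coefficients mod 8: 1·t ≡ 6 (mod 8).
    So t ≡ 6 (mod 8).
    Then x = 91 + 273·6 = 1729, valid modulo lcm(273, 8) = 2184: x ≡ 1729 (mod 2184).
Verify against each original: 1729 mod 3 = 1, 1729 mod 7 = 0, 1729 mod 13 = 0, 1729 mod 8 = 1.

x ≡ 1729 (mod 2184).


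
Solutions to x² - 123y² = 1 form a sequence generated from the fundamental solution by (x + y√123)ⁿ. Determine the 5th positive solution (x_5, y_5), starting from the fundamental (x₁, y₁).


Step 1: Find the fundamental solution (x₁, y₁) of x² - 123y² = 1.
  Expand √123 as a continued fraction. a₀ = ⌊√123⌋ = 11; iterate m_{k+1} = d_k·a_k − m_k, d_{k+1} = (123 − m_{k+1}²)/d_k, a_{k+1} = ⌊(a₀ + m_{k+1})/d_{k+1}⌋ (starting m₀ = 0, d₀ = 1), with convergents p_k = a_k·p_{k-1} + p_{k-2}, q_k = a_k·q_{k-1} + q_{k-2} (p₋₁ = 1, q₋₁ = 0):
  k = 0: a₀ = 11; p₀/q₀ = 11/1; p₀² − 123·q₀² = 121 − 123 = -2.
  k = 1: m = 11, d = 2, a = ⌊(11 + 11)/2⌋ = 11; p/q = (11·11 + 1)/(11·1 + 0) = 122/11; p² − 123·q² = 14884 − 14883 = 1.
  The first convergent with p² − 123·q² = 1 gives the fundamental solution (x₁, y₁) = (122, 11).
Step 2: Apply the recurrence (x_{n+1}, y_{n+1}) = (x₁x_n + 123y₁y_n, x₁y_n + y₁x_n) repeatedly.
  From (x_1, y_1) = (122, 11): x_2 = 122·122 + 123·11·11 = 29767; y_2 = 122·11 + 11·122 = 2684.
  From (x_2, y_2) = (29767, 2684): x_3 = 122·29767 + 123·11·2684 = 7263026; y_3 = 122·2684 + 11·29767 = 654885.
  From (x_3, y_3) = (7263026, 654885): x_4 = 122·7263026 + 123·11·654885 = 1772148577; y_4 = 122·654885 + 11·7263026 = 159789256.
  From (x_4, y_4) = (1772148577, 159789256): x_5 = 122·1772148577 + 123·11·159789256 = 432396989762; y_5 = 122·159789256 + 11·1772148577 = 38987923579.
Step 3: Verify x_5² - 123·y_5² = 186967156755239132816644 - 186967156755239132816643 = 1 (should be 1). ✓

(x_1, y_1) = (122, 11); (x_5, y_5) = (432396989762, 38987923579).


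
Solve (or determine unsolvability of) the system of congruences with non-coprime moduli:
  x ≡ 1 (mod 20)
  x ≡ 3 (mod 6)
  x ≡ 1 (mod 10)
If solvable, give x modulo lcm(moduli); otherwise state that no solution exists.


Moduli 20, 6, 10 are not pairwise coprime, so CRT works modulo lcm(m_i) when all pairwise compatibility conditions hold.
Pairwise compatibility: gcd(m_i, m_j) must divide a_i - a_j for every pair.
Merge one congruence at a time:
  Start: x ≡ 1 (mod 20).
  Combine with x ≡ 3 (mod 6): gcd(20, 6) = 2; 3 - 1 = 2, which IS divisible by 2, so compatible.
    Write x = 1 + 20·t and substitute into x ≡ 3 (mod 6): 20·t ≡ 3 − 1 = 2 (mod 6).
    Divide the congruence (and modulus) by g = 2: 10·t ≡ 1 (mod 3).
    Reduce coefficients mod 3: 1·t ≡ 1 (mod 3).
    So t ≡ 1 (mod 3).
    Then x = 1 + 20·1 = 21, valid modulo lcm(20, 6) = 60: x ≡ 21 (mod 60).
  Combine with x ≡ 1 (mod 10): gcd(60, 10) = 10; 1 - 21 = -20, which IS divisible by 10, so compatible.
    Write x = 21 + 60·t and substitute into x ≡ 1 (mod 10): 60·t ≡ 1 − 21 = -20 (mod 10).
    Divide the congruence (and modulus) by g = 10: 6·t ≡ -2 (mod 1).
    Modulo 1 every t works; take t = 0.
    Then x = 21 + 60·0 = 21, valid modulo lcm(60, 10) = 60: x ≡ 21 (mod 60).
Verify: 21 mod 20 = 1, 21 mod 6 = 3, 21 mod 10 = 1.

x ≡ 21 (mod 60).


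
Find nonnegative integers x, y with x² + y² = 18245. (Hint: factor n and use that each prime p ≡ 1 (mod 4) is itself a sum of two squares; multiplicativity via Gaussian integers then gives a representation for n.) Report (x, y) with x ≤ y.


Step 1: Factor n = 18245 = 5 · 41 · 89.
Step 2: Check the mod-4 condition on each prime factor: 5 ≡ 1 (mod 4), exponent 1; 41 ≡ 1 (mod 4), exponent 1; 89 ≡ 1 (mod 4), exponent 1.
All primes ≡ 3 (mod 4) appear to even exponent (or don't appear), so by the two-squares theorem n IS expressible as a sum of two squares.
Step 3: Build a representation. Here n = 5 · 41 · 89 is a product of primes ≡ 1 (mod 4). Each prime p ≡ 1 (mod 4) is itself a sum of two squares; find a² by testing p − a² for a perfect square:
  5: 5 − 1² = 4 = 2² ⇒ 5 = 1² + 2².
  41: 41 − 1² = 40, 41 − 2² = 37, 41 − 3² = 32, 41 − 4² = 25 = 5² ⇒ 41 = 4² + 5².
  89: 89 − 1² = 88, 89 − 2² = 85, 89 − 3² = 80, 89 − 4² = 73, 89 − 5² = 64 = 8² ⇒ 89 = 5² + 8².
  Combine using the Brahmagupta–Fibonacci identity (a² + b²)(c² + d²) = (ac − bd)² + (ad + bc)² = (ac + bd)² + (ad − bc)²:
  5 · 41 = 205: from (1² + 2²)(4² + 5²), take (1·4 − 2·5, 1·5 + 2·4) = (4 − 10, 5 + 8) = (-6, 13); dropping signs (only squares matter) gives (6, 13); check 6² + 13² = 36 + 169 = 205 ✓.
  205 · 89 = 18245: from (6² + 13²)(5² + 8²), take (6·5 − 13·8, 6·8 + 13·5) = (30 − 104, 48 + 65) = (-74, 113); dropping signs (only squares matter) gives (74, 113); check 74² + 113² = 5476 + 12769 = 18245 ✓.
Step 4: Order so x ≤ y and verify: 74² + 113² = 5476 + 12769 = 18245 = n. ✓

n = 18245 = 74² + 113² (one valid representation with x ≤ y).


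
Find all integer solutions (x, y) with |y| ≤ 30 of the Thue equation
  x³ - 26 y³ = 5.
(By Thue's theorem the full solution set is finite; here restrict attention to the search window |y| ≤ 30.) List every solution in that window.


The equation is x³ - 26y³ = 5. For fixed y, x³ = 26·y³ + 5, so a solution requires the RHS to be a perfect cube.
Strategy: iterate y from -30 to 30, compute RHS = 26·y³ + 5, and check whether it is a (positive or negative) perfect cube.
Check small values of y:
  y = 0: RHS = 5 is not a perfect cube.
  y = 1: RHS = 31 is not a perfect cube.
  y = -1: RHS = -21 is not a perfect cube.
  y = 2: RHS = 213 is not a perfect cube.
  y = -2: RHS = -203 is not a perfect cube.
  y = 3: RHS = 707 is not a perfect cube.
  y = -3: RHS = -697 is not a perfect cube.
Continuing the search up to |y| = 30 finds no solutions either.
No (x, y) in the scanned range satisfies the equation.

No integer solutions with |y| ≤ 30.


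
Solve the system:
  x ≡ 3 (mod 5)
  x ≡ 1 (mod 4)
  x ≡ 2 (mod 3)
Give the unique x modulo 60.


Moduli 5, 4, 3 are pairwise coprime; by CRT there is a unique solution modulo M = 5 · 4 · 3 = 60.
Solve pairwise, accumulating the modulus:
  Start with x ≡ 3 (mod 5).
  Combine with x ≡ 1 (mod 4): since gcd(5, 4) = 1, we get a unique residue mod 20.
    Write x = 3 + 5·t and substitute into x ≡ 1 (mod 4): 5·t ≡ 1 − 3 = -2 (mod 4).
    Reduce coefficients mod 4: 1·t ≡ 2 (mod 4).
    So t ≡ 2 (mod 4).
    Then x = 3 + 5·2 = 13, valid modulo lcm(5, 4) = 20: x ≡ 13 (mod 20).
  Combine with x ≡ 2 (mod 3): since gcd(20, 3) = 1, we get a unique residue mod 60.
    Write x = 13 + 20·t and substitute into x ≡ 2 (mod 3): 20·t ≡ 2 − 13 = -11 (mod 3).
    Reduce coefficients mod 3: 2·t ≡ 1 (mod 3).
    The inverse of 2 mod 3 is 2 (since 2·2 = 4 = 1·3 + 1), so t ≡ 2·1 = 2 ≡ 2 (mod 3).
    Then x = 13 + 20·2 = 53, valid modulo lcm(20, 3) = 60: x ≡ 53 (mod 60).
Verify: 53 mod 5 = 3 ✓, 53 mod 4 = 1 ✓, 53 mod 3 = 2 ✓.

x ≡ 53 (mod 60).


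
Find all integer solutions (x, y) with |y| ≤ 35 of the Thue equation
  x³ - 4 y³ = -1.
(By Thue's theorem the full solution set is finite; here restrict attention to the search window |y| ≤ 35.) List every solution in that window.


The equation is x³ - 4y³ = -1. For fixed y, x³ = 4·y³ − 1, so a solution requires the RHS to be a perfect cube.
Strategy: iterate y from -35 to 35, compute RHS = 4·y³ − 1, and check whether it is a (positive or negative) perfect cube.
Check small values of y:
  y = 0: RHS = -1 = (-1)³ ⇒ x = -1 works.
  y = 1: RHS = 3 is not a perfect cube.
  y = -1: RHS = -5 is not a perfect cube.
  y = 2: RHS = 31 is not a perfect cube.
  y = -2: RHS = -33 is not a perfect cube.
  y = 3: RHS = 107 is not a perfect cube.
  y = -3: RHS = -109 is not a perfect cube.
Continuing the search up to |y| = 35 finds no further solutions beyond those listed.
Collected solutions: (-1, 0).

Solutions (with |y| ≤ 35): (-1, 0).


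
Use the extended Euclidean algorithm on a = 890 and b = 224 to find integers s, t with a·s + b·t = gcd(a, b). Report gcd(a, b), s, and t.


Euclidean algorithm on (890, 224) — divide until remainder is 0:
  890 = 3 · 224 + 218
  224 = 1 · 218 + 6
  218 = 36 · 6 + 2
  6 = 3 · 2 + 0
gcd(890, 224) = 2.
Track Bezout coefficients alongside the remainders: start with r₀ = 890 = a·1 + b·0 (s = 1, t = 0) and r₁ = 224 = a·0 + b·1 (s = 0, t = 1); each new remainder r_{k+1} = r_{k-1} − q_k·r_k inherits s_{k+1} = s_{k-1} − q_k·s_k, t_{k+1} = t_{k-1} − q_k·t_k, so r_k = a·s_k + b·t_k at every step:
  q = 3: r = 218, s = 1 − 3·0 = 1, t = 0 − 3·1 = -3  (check: 890·1 + 224·(-3) = 218)
  q = 1: r = 6, s = 0 − 1·1 = -1, t = 1 − 1·(-3) = 4  (check: 890·(-1) + 224·4 = 6)
  q = 36: r = 2, s = 1 − 36·(-1) = 37, t = -3 − 36·4 = -147  (check: 890·37 + 224·(-147) = 2)
The row with r = 2 (the gcd) gives the Bezout coefficients s = 37, t = -147.
Result: 890 · (37) + 224 · (-147) = 2.

gcd(890, 224) = 2; s = 37, t = -147 (check: 890·37 + 224·(-147) = 2).


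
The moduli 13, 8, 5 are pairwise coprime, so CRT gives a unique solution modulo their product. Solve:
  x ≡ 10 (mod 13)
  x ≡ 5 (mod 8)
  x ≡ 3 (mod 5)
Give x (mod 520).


Moduli 13, 8, 5 are pairwise coprime; by CRT there is a unique solution modulo M = 13 · 8 · 5 = 520.
Solve pairwise, accumulating the modulus:
  Start with x ≡ 10 (mod 13).
  Combine with x ≡ 5 (mod 8): since gcd(13, 8) = 1, we get a unique residue mod 104.
    Write x = 10 + 13·t and substitute into x ≡ 5 (mod 8): 13·t ≡ 5 − 10 = -5 (mod 8).
    Reduce coefficients mod 8: 5·t ≡ 3 (mod 8).
    The inverse of 5 mod 8 is 5 (since 5·5 = 25 = 3·8 + 1), so t ≡ 5·3 = 15 ≡ 7 (mod 8).
    Then x = 10 + 13·7 = 101, valid modulo lcm(13, 8) = 104: x ≡ 101 (mod 104).
  Combine with x ≡ 3 (mod 5): since gcd(104, 5) = 1, we get a unique residue mod 520.
    Write x = 101 + 104·t and substitute into x ≡ 3 (mod 5): 104·t ≡ 3 − 101 = -98 (mod 5).
    Reduce coefficients mod 5: 4·t ≡ 2 (mod 5).
    The inverse of 4 mod 5 is 4 (since 4·4 = 16 = 3·5 + 1), so t ≡ 4·2 = 8 ≡ 3 (mod 5).
    Then x = 101 + 104·3 = 413, valid modulo lcm(104, 5) = 520: x ≡ 413 (mod 520).
Verify: 413 mod 13 = 10 ✓, 413 mod 8 = 5 ✓, 413 mod 5 = 3 ✓.

x ≡ 413 (mod 520).


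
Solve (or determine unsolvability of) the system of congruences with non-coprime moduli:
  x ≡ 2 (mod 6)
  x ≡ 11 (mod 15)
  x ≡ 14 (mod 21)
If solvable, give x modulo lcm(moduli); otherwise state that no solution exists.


Moduli 6, 15, 21 are not pairwise coprime, so CRT works modulo lcm(m_i) when all pairwise compatibility conditions hold.
Pairwise compatibility: gcd(m_i, m_j) must divide a_i - a_j for every pair.
Merge one congruence at a time:
  Start: x ≡ 2 (mod 6).
  Combine with x ≡ 11 (mod 15): gcd(6, 15) = 3; 11 - 2 = 9, which IS divisible by 3, so compatible.
    Write x = 2 + 6·t and substitute into x ≡ 11 (mod 15): 6·t ≡ 11 − 2 = 9 (mod 15).
    Divide the congruence (and modulus) by g = 3: 2·t ≡ 3 (mod 5).
    The inverse of 2 mod 5 is 3 (since 2·3 = 6 = 1·5 + 1), so t ≡ 3·3 = 9 ≡ 4 (mod 5).
    Then x = 2 + 6·4 = 26, valid modulo lcm(6, 15) = 30: x ≡ 26 (mod 30).
  Combine with x ≡ 14 (mod 21): gcd(30, 21) = 3; 14 - 26 = -12, which IS divisible by 3, so compatible.
    Write x = 26 + 30·t and substitute into x ≡ 14 (mod 21): 30·t ≡ 14 − 26 = -12 (mod 21).
    Divide the congruence (and modulus) by g = 3: 10·t ≡ -4 (mod 7).
    Reduce coefficients mod 7: 3·t ≡ 3 (mod 7).
    The inverse of 3 mod 7 is 5 (since 3·5 = 15 = 2·7 + 1), so t ≡ 5·3 = 15 ≡ 1 (mod 7).
    Then x = 26 + 30·1 = 56, valid modulo lcm(30, 21) = 210: x ≡ 56 (mod 210).
Verify: 56 mod 6 = 2, 56 mod 15 = 11, 56 mod 21 = 14.

x ≡ 56 (mod 210).


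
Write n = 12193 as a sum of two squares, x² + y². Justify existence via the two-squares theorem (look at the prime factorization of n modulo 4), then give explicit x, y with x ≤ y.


Step 1: Factor n = 12193 = 89 · 137.
Step 2: Check the mod-4 condition on each prime factor: 89 ≡ 1 (mod 4), exponent 1; 137 ≡ 1 (mod 4), exponent 1.
All primes ≡ 3 (mod 4) appear to even exponent (or don't appear), so by the two-squares theorem n IS expressible as a sum of two squares.
Step 3: Build a representation. Here n = 89 · 137 is a product of primes ≡ 1 (mod 4). Each prime p ≡ 1 (mod 4) is itself a sum of two squares; find a² by testing p − a² for a perfect square:
  89: 89 − 1² = 88, 89 − 2² = 85, 89 − 3² = 80, 89 − 4² = 73, 89 − 5² = 64 = 8² ⇒ 89 = 5² + 8².
  137: 137 − 1² = 136, 137 − 2² = 133, 137 − 3² = 128, 137 − 4² = 121 = 11² ⇒ 137 = 4² + 11².
  Combine using the Brahmagupta–Fibonacci identity (a² + b²)(c² + d²) = (ac − bd)² + (ad + bc)² = (ac + bd)² + (ad − bc)²:
  89 · 137 = 12193: from (5² + 8²)(4² + 11²), take (5·4 − 8·11, 5·11 + 8·4) = (20 − 88, 55 + 32) = (-68, 87); dropping signs (only squares matter) gives (68, 87); check 68² + 87² = 4624 + 7569 = 12193 ✓.
Step 4: Order so x ≤ y and verify: 68² + 87² = 4624 + 7569 = 12193 = n. ✓

n = 12193 = 68² + 87² (one valid representation with x ≤ y).


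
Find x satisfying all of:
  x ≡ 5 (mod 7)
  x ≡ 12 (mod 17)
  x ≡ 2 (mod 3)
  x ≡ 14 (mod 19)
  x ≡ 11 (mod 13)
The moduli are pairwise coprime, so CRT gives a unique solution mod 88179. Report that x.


Product of moduli M = 7 · 17 · 3 · 19 · 13 = 88179.
Merge one congruence at a time:
  Start: x ≡ 5 (mod 7).
  Combine with x ≡ 12 (mod 17); new modulus lcm = 119.
    Write x = 5 + 7·t and substitute into x ≡ 12 (mod 17): 7·t ≡ 12 − 5 = 7 (mod 17).
    The inverse of 7 mod 17 is 5 (since 7·5 = 35 = 2·17 + 1), so t ≡ 5·7 = 35 ≡ 1 (mod 17).
    Then x = 5 + 7·1 = 12, valid modulo lcm(7, 17) = 119: x ≡ 12 (mod 119).
  Combine with x ≡ 2 (mod 3); new modulus lcm = 357.
    Write x = 12 + 119·t and substitute into x ≡ 2 (mod 3): 119·t ≡ 2 − 12 = -10 (mod 3).
    Reduce coefficients mod 3: 2·t ≡ 2 (mod 3).
    The inverse of 2 mod 3 is 2 (since 2·2 = 4 = 1·3 + 1), so t ≡ 2·2 = 4 ≡ 1 (mod 3).
    Then x = 12 + 119·1 = 131, valid modulo lcm(119, 3) = 357: x ≡ 131 (mod 357).
  Combine with x ≡ 14 (mod 19); new modulus lcm = 6783.
    Write x = 131 + 357·t and substitute into x ≡ 14 (mod 19): 357·t ≡ 14 − 131 = -117 (mod 19).
    Reduce coefficients mod 19: 15·t ≡ 16 (mod 19).
    The inverse of 15 mod 19 is 14 (since 15·14 = 210 = 11·19 + 1), so t ≡ 14·16 = 224 ≡ 15 (mod 19).
    Then x = 131 + 357·15 = 5486, valid modulo lcm(357, 19) = 6783: x ≡ 5486 (mod 6783).
  Combine with x ≡ 11 (mod 13); new modulus lcm = 88179.
    Write x = 5486 + 6783·t and substitute into x ≡ 11 (mod 13): 6783·t ≡ 11 − 5486 = -5475 (mod 13).
    Reduce coefficients mod 13: 10·t ≡ 11 (mod 13).
    The inverse of 10 mod 13 is 4 (since 10·4 = 40 = 3·13 + 1), so t ≡ 4·11 = 44 ≡ 5 (mod 13).
    Then x = 5486 + 6783·5 = 39401, valid modulo lcm(6783, 13) = 88179: x ≡ 39401 (mod 88179).
Verify against each original: 39401 mod 7 = 5, 39401 mod 17 = 12, 39401 mod 3 = 2, 39401 mod 19 = 14, 39401 mod 13 = 11.

x ≡ 39401 (mod 88179).


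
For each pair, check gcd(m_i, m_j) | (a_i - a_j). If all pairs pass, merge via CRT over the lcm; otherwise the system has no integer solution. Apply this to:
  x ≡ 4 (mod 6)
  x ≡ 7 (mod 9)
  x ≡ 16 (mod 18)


Moduli 6, 9, 18 are not pairwise coprime, so CRT works modulo lcm(m_i) when all pairwise compatibility conditions hold.
Pairwise compatibility: gcd(m_i, m_j) must divide a_i - a_j for every pair.
Merge one congruence at a time:
  Start: x ≡ 4 (mod 6).
  Combine with x ≡ 7 (mod 9): gcd(6, 9) = 3; 7 - 4 = 3, which IS divisible by 3, so compatible.
    Write x = 4 + 6·t and substitute into x ≡ 7 (mod 9): 6·t ≡ 7 − 4 = 3 (mod 9).
    Divide the congruence (and modulus) by g = 3: 2·t ≡ 1 (mod 3).
    The inverse of 2 mod 3 is 2 (since 2·2 = 4 = 1·3 + 1), so t ≡ 2·1 = 2 ≡ 2 (mod 3).
    Then x = 4 + 6·2 = 16, valid modulo lcm(6, 9) = 18: x ≡ 16 (mod 18).
  Combine with x ≡ 16 (mod 18): gcd(18, 18) = 18; 16 - 16 = 0, which IS divisible by 18, so compatible.
    Write x = 16 + 18·t and substitute into x ≡ 16 (mod 18): 18·t ≡ 16 − 16 = 0 (mod 18).
    Divide the congruence (and modulus) by g = 18: 1·t ≡ 0 (mod 1).
    Modulo 1 every t works; take t = 0.
    Then x = 16 + 18·0 = 16, valid modulo lcm(18, 18) = 18: x ≡ 16 (mod 18).
Verify: 16 mod 6 = 4, 16 mod 9 = 7, 16 mod 18 = 16.

x ≡ 16 (mod 18).


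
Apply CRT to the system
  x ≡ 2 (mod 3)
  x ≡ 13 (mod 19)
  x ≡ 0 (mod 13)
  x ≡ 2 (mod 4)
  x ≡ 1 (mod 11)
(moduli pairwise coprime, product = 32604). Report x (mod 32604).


Product of moduli M = 3 · 19 · 13 · 4 · 11 = 32604.
Merge one congruence at a time:
  Start: x ≡ 2 (mod 3).
  Combine with x ≡ 13 (mod 19); new modulus lcm = 57.
    Write x = 2 + 3·t and substitute into x ≡ 13 (mod 19): 3·t ≡ 13 − 2 = 11 (mod 19).
    The inverse of 3 mod 19 is 13 (since 3·13 = 39 = 2·19 + 1), so t ≡ 13·11 = 143 ≡ 10 (mod 19).
    Then x = 2 + 3·10 = 32, valid modulo lcm(3, 19) = 57: x ≡ 32 (mod 57).
  Combine with x ≡ 0 (mod 13); new modulus lcm = 741.
    Write x = 32 + 57·t and substitute into x ≡ 0 (mod 13): 57·t ≡ 0 − 32 = -32 (mod 13).
    Reduce coefficients mod 13: 5·t ≡ 7 (mod 13).
    The inverse of 5 mod 13 is 8 (since 5·8 = 40 = 3·13 + 1), so t ≡ 8·7 = 56 ≡ 4 (mod 13).
    Then x = 32 + 57·4 = 260, valid modulo lcm(57, 13) = 741: x ≡ 260 (mod 741).
  Combine with x ≡ 2 (mod 4); new modulus lcm = 2964.
    Write x = 260 + 741·t and substitute into x ≡ 2 (mod 4): 741·t ≡ 2 − 260 = -258 (mod 4).
    Reduce coefficients mod 4: 1·t ≡ 2 (mod 4).
    So t ≡ 2 (mod 4).
    Then x = 260 + 741·2 = 1742, valid modulo lcm(741, 4) = 2964: x ≡ 1742 (mod 2964).
  Combine with x ≡ 1 (mod 11); new modulus lcm = 32604.
    Write x = 1742 + 2964·t and substitute into x ≡ 1 (mod 11): 2964·t ≡ 1 − 1742 = -1741 (mod 11).
    Reduce coefficients mod 11: 5·t ≡ 8 (mod 11).
    The inverse of 5 mod 11 is 9 (since 5·9 = 45 = 4·11 + 1), so t ≡ 9·8 = 72 ≡ 6 (mod 11).
    Then x = 1742 + 2964·6 = 19526, valid modulo lcm(2964, 11) = 32604: x ≡ 19526 (mod 32604).
Verify against each original: 19526 mod 3 = 2, 19526 mod 19 = 13, 19526 mod 13 = 0, 19526 mod 4 = 2, 19526 mod 11 = 1.

x ≡ 19526 (mod 32604).


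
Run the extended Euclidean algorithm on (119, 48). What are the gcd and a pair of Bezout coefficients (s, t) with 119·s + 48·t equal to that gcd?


Euclidean algorithm on (119, 48) — divide until remainder is 0:
  119 = 2 · 48 + 23
  48 = 2 · 23 + 2
  23 = 11 · 2 + 1
  2 = 2 · 1 + 0
gcd(119, 48) = 1.
Track Bezout coefficients alongside the remainders: start with r₀ = 119 = a·1 + b·0 (s = 1, t = 0) and r₁ = 48 = a·0 + b·1 (s = 0, t = 1); each new remainder r_{k+1} = r_{k-1} − q_k·r_k inherits s_{k+1} = s_{k-1} − q_k·s_k, t_{k+1} = t_{k-1} − q_k·t_k, so r_k = a·s_k + b·t_k at every step:
  q = 2: r = 23, s = 1 − 2·0 = 1, t = 0 − 2·1 = -2  (check: 119·1 + 48·(-2) = 23)
  q = 2: r = 2, s = 0 − 2·1 = -2, t = 1 − 2·(-2) = 5  (check: 119·(-2) + 48·5 = 2)
  q = 11: r = 1, s = 1 − 11·(-2) = 23, t = -2 − 11·5 = -57  (check: 119·23 + 48·(-57) = 1)
The row with r = 1 (the gcd) gives the Bezout coefficients s = 23, t = -57.
Result: 119 · (23) + 48 · (-57) = 1.

gcd(119, 48) = 1; s = 23, t = -57 (check: 119·23 + 48·(-57) = 1).


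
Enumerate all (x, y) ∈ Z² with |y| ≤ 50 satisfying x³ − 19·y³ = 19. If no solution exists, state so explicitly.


The equation is x³ - 19y³ = 19. For fixed y, x³ = 19·y³ + 19, so a solution requires the RHS to be a perfect cube.
Strategy: iterate y from -50 to 50, compute RHS = 19·y³ + 19, and check whether it is a (positive or negative) perfect cube.
Check small values of y:
  y = 0: RHS = 19 is not a perfect cube.
  y = 1: RHS = 38 is not a perfect cube.
  y = -1: RHS = 0 = (0)³ ⇒ x = 0 works.
  y = 2: RHS = 171 is not a perfect cube.
  y = -2: RHS = -133 is not a perfect cube.
  y = 3: RHS = 532 is not a perfect cube.
  y = -3: RHS = -494 is not a perfect cube.
Continuing the search up to |y| = 50 finds no further solutions beyond those listed.
Collected solutions: (0, -1).

Solutions (with |y| ≤ 50): (0, -1).
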